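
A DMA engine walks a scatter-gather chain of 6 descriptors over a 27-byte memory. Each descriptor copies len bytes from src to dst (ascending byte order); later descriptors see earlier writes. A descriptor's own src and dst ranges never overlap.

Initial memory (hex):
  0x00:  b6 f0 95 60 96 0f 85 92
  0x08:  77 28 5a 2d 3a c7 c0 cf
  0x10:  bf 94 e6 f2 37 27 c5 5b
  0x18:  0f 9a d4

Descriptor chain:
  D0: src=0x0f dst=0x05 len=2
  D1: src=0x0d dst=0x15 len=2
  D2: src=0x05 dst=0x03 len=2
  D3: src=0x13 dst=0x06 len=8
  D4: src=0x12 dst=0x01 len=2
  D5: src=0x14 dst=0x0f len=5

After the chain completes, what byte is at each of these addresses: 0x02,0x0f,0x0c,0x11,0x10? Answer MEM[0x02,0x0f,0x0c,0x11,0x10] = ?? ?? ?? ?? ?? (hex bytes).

#0 dst[0x05+2] := {0xcf,0xbf}
#1 dst[0x15+2] := {0xc7,0xc0}
#2 dst[0x03+2] := {0xcf,0xbf}
#3 dst[0x06+8] := {0xf2,0x37,0xc7,0xc0,0x5b,0x0f,0x9a,0xd4}
#4 dst[0x01+2] := {0xe6,0xf2}
#5 dst[0x0f+5] := {0x37,0xc7,0xc0,0x5b,0x0f}
query mem[0x02]=0xf2, mem[0x0f]=0x37, mem[0x0c]=0x9a, mem[0x11]=0xc0, mem[0x10]=0xc7

MEM[0x02,0x0f,0x0c,0x11,0x10] = f2 37 9a c0 c7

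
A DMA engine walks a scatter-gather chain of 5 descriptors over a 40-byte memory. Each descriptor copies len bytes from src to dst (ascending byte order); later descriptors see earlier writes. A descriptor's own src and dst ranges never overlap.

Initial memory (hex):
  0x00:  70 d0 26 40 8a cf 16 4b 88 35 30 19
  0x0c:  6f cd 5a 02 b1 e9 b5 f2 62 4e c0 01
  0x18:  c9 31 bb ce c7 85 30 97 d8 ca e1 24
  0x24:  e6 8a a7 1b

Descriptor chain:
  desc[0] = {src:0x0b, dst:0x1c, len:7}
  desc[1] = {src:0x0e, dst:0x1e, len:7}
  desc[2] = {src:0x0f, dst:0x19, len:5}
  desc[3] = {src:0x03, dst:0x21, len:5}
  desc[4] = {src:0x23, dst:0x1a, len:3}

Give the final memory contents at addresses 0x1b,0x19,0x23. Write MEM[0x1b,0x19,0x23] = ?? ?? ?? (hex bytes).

D0: mem[0x1c..0x22] <- [19 6f cd 5a 02 b1 e9]
D1: mem[0x1e..0x24] <- [5a 02 b1 e9 b5 f2 62]
D2: mem[0x19..0x1d] <- [02 b1 e9 b5 f2]
D3: mem[0x21..0x25] <- [40 8a cf 16 4b]
D4: mem[0x1a..0x1c] <- [cf 16 4b]
query mem[0x1b]=0x16, mem[0x19]=0x02, mem[0x23]=0xcf

MEM[0x1b,0x19,0x23] = 16 02 cf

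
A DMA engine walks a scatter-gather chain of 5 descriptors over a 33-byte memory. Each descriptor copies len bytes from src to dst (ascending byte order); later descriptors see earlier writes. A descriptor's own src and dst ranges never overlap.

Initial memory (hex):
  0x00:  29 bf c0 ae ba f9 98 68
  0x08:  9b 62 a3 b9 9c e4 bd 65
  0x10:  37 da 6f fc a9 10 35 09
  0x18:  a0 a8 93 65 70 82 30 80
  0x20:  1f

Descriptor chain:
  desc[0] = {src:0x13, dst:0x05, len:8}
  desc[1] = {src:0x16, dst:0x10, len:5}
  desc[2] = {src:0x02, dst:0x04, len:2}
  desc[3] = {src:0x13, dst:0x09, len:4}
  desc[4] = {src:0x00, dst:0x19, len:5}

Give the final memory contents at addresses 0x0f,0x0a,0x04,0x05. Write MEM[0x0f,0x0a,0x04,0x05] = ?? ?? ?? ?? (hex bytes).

#0 dst[0x05+8] := {0xfc,0xa9,0x10,0x35,0x09,0xa0,0xa8,0x93}
#1 dst[0x10+5] := {0x35,0x09,0xa0,0xa8,0x93}
#2 dst[0x04+2] := {0xc0,0xae}
#3 dst[0x09+4] := {0xa8,0x93,0x10,0x35}
#4 dst[0x19+5] := {0x29,0xbf,0xc0,0xae,0xc0}
query mem[0x0f]=0x65, mem[0x0a]=0x93, mem[0x04]=0xc0, mem[0x05]=0xae

MEM[0x0f,0x0a,0x04,0x05] = 65 93 c0 ae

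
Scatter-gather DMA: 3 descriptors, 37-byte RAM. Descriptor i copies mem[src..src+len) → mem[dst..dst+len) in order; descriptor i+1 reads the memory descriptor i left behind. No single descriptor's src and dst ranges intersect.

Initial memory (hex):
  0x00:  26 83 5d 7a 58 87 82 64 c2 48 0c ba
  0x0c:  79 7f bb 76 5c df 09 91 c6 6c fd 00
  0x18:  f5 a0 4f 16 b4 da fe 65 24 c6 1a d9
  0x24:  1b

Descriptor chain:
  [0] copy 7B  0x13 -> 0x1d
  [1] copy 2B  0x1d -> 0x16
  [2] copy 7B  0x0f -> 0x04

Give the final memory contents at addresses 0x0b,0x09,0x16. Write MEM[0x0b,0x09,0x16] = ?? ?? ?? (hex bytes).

D0: mem[0x1d..0x23] <- [91 c6 6c fd 00 f5 a0]
D1: mem[0x16..0x17] <- [91 c6]
D2: mem[0x04..0x0a] <- [76 5c df 09 91 c6 6c]
query mem[0x0b]=0xba, mem[0x09]=0xc6, mem[0x16]=0x91

MEM[0x0b,0x09,0x16] = ba c6 91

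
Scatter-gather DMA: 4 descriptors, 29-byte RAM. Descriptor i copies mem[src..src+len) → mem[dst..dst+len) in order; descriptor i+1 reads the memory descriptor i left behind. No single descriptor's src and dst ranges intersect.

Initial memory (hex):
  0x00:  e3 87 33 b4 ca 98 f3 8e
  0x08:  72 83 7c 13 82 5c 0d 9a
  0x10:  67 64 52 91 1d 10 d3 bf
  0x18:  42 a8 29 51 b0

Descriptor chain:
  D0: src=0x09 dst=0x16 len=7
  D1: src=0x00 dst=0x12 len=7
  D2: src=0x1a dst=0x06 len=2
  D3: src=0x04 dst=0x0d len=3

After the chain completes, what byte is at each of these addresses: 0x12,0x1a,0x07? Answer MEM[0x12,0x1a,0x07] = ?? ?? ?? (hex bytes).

D0: mem[0x16..0x1c] <- [83 7c 13 82 5c 0d 9a]
D1: mem[0x12..0x18] <- [e3 87 33 b4 ca 98 f3]
D2: mem[0x06..0x07] <- [5c 0d]
D3: mem[0x0d..0x0f] <- [ca 98 5c]
query mem[0x12]=0xe3, mem[0x1a]=0x5c, mem[0x07]=0x0d

MEM[0x12,0x1a,0x07] = e3 5c 0d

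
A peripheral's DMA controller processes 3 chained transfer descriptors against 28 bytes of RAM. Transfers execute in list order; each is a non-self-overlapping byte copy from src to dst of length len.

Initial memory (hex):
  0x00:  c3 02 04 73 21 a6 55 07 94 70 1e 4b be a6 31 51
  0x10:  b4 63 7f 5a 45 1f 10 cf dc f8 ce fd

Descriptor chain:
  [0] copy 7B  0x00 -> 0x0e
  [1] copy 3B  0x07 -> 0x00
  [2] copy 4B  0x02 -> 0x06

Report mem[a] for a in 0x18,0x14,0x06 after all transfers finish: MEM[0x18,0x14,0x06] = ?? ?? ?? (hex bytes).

D0: mem[0x0e..0x14] <- [c3 02 04 73 21 a6 55]
D1: mem[0x00..0x02] <- [07 94 70]
D2: mem[0x06..0x09] <- [70 73 21 a6]
query mem[0x18]=0xdc, mem[0x14]=0x55, mem[0x06]=0x70

MEM[0x18,0x14,0x06] = dc 55 70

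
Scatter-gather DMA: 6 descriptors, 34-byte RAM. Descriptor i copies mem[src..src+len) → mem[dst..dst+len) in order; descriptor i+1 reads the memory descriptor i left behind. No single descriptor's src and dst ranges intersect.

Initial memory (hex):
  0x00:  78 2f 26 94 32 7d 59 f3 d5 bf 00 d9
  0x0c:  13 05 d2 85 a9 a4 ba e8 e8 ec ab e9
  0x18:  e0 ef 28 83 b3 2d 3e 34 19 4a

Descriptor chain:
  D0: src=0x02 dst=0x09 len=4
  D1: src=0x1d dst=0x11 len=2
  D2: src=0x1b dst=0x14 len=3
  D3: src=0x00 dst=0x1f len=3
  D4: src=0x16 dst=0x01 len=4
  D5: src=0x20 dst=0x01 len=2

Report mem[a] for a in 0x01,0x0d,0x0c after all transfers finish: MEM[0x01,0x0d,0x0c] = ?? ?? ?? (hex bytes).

MEM[0x01,0x0d,0x0c] = 2f 05 7d

D0: mem[0x09..0x0c] <- [26 94 32 7d]
D1: mem[0x11..0x12] <- [2d 3e]
D2: mem[0x14..0x16] <- [83 b3 2d]
D3: mem[0x1f..0x21] <- [78 2f 26]
D4: mem[0x01..0x04] <- [2d e9 e0 ef]
D5: mem[0x01..0x02] <- [2f 26]
query mem[0x01]=0x2f, mem[0x0d]=0x05, mem[0x0c]=0x7d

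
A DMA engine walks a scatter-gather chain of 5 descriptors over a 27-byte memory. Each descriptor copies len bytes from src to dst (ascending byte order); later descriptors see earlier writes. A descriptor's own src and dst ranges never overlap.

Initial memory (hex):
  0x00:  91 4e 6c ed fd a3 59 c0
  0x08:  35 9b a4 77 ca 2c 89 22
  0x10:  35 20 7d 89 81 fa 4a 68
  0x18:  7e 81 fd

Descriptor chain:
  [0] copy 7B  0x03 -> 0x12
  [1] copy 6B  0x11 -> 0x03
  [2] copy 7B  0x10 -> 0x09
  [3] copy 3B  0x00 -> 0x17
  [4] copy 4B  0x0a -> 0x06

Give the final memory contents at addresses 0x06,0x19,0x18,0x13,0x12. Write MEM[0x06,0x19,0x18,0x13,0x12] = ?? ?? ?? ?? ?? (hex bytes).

MEM[0x06,0x19,0x18,0x13,0x12] = 20 6c 4e fd ed

D0: mem[0x12..0x18] <- [ed fd a3 59 c0 35 9b]
D1: mem[0x03..0x08] <- [20 ed fd a3 59 c0]
D2: mem[0x09..0x0f] <- [35 20 ed fd a3 59 c0]
D3: mem[0x17..0x19] <- [91 4e 6c]
D4: mem[0x06..0x09] <- [20 ed fd a3]
query mem[0x06]=0x20, mem[0x19]=0x6c, mem[0x18]=0x4e, mem[0x13]=0xfd, mem[0x12]=0xed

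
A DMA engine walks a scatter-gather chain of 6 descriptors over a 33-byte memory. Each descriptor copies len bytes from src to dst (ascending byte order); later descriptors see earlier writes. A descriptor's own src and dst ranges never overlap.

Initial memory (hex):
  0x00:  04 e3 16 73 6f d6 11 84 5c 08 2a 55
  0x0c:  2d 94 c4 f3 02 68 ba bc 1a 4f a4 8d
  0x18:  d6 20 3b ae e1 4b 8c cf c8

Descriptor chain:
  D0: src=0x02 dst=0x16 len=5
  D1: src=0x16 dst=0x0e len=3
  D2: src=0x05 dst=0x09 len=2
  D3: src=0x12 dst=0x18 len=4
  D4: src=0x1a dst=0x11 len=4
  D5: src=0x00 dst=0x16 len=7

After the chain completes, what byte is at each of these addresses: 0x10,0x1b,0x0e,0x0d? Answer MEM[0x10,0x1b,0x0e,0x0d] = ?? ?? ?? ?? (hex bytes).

MEM[0x10,0x1b,0x0e,0x0d] = 6f d6 16 94

[0] 0x02->0x16 len=5 : 16 73 6f d6 11
[1] 0x16->0x0e len=3 : 16 73 6f
[2] 0x05->0x09 len=2 : d6 11
[3] 0x12->0x18 len=4 : ba bc 1a 4f
[4] 0x1a->0x11 len=4 : 1a 4f e1 4b
[5] 0x00->0x16 len=7 : 04 e3 16 73 6f d6 11
query mem[0x10]=0x6f, mem[0x1b]=0xd6, mem[0x0e]=0x16, mem[0x0d]=0x94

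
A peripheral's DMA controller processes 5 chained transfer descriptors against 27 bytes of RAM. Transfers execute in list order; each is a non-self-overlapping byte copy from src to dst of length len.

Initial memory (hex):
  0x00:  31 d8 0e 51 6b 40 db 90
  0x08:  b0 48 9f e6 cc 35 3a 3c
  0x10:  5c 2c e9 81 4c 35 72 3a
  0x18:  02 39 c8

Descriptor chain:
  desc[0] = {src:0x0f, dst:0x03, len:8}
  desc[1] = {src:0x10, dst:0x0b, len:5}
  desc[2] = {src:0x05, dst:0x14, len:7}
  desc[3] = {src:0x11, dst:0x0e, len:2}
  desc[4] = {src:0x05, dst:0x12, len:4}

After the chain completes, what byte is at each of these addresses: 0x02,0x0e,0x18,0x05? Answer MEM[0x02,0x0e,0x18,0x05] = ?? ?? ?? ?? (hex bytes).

D0: mem[0x03..0x0a] <- [3c 5c 2c e9 81 4c 35 72]
D1: mem[0x0b..0x0f] <- [5c 2c e9 81 4c]
D2: mem[0x14..0x1a] <- [2c e9 81 4c 35 72 5c]
D3: mem[0x0e..0x0f] <- [2c e9]
D4: mem[0x12..0x15] <- [2c e9 81 4c]
query mem[0x02]=0x0e, mem[0x0e]=0x2c, mem[0x18]=0x35, mem[0x05]=0x2c

MEM[0x02,0x0e,0x18,0x05] = 0e 2c 35 2c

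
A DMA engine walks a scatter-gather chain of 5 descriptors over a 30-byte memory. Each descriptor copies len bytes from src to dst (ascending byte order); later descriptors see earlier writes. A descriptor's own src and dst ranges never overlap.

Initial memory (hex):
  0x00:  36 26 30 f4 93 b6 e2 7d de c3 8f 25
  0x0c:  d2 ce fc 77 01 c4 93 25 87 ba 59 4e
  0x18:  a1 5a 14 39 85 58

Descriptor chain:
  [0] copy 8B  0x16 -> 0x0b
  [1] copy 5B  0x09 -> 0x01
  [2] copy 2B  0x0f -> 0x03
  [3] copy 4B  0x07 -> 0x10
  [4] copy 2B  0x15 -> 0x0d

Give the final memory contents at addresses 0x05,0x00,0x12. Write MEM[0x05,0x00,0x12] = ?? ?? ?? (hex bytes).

D0: mem[0x0b..0x12] <- [59 4e a1 5a 14 39 85 58]
D1: mem[0x01..0x05] <- [c3 8f 59 4e a1]
D2: mem[0x03..0x04] <- [14 39]
D3: mem[0x10..0x13] <- [7d de c3 8f]
D4: mem[0x0d..0x0e] <- [ba 59]
query mem[0x05]=0xa1, mem[0x00]=0x36, mem[0x12]=0xc3

MEM[0x05,0x00,0x12] = a1 36 c3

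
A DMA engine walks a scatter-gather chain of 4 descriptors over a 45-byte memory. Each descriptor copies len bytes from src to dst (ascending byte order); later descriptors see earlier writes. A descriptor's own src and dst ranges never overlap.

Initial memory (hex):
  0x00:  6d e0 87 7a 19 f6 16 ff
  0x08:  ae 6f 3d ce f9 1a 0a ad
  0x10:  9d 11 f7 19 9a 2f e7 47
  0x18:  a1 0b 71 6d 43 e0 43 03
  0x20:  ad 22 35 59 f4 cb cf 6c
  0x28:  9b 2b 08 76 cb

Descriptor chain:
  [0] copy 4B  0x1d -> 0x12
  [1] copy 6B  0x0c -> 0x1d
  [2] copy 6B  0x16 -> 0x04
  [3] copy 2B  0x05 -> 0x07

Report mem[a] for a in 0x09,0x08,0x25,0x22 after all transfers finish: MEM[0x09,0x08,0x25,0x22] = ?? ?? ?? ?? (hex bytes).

MEM[0x09,0x08,0x25,0x22] = 6d a1 cb 11

#0 dst[0x12+4] := {0xe0,0x43,0x03,0xad}
#1 dst[0x1d+6] := {0xf9,0x1a,0x0a,0xad,0x9d,0x11}
#2 dst[0x04+6] := {0xe7,0x47,0xa1,0x0b,0x71,0x6d}
#3 dst[0x07+2] := {0x47,0xa1}
query mem[0x09]=0x6d, mem[0x08]=0xa1, mem[0x25]=0xcb, mem[0x22]=0x11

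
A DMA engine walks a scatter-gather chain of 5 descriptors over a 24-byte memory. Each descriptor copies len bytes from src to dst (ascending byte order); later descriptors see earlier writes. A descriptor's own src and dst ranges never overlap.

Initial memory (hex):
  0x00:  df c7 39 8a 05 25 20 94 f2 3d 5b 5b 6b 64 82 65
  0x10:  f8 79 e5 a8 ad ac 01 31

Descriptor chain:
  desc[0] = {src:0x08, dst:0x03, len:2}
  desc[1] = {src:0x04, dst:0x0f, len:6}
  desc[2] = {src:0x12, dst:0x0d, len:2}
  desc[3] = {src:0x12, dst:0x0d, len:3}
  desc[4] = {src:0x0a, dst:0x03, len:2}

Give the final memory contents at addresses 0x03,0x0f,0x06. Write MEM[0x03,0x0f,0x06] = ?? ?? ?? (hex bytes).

MEM[0x03,0x0f,0x06] = 5b 3d 20

[0] 0x08->0x03 len=2 : f2 3d
[1] 0x04->0x0f len=6 : 3d 25 20 94 f2 3d
[2] 0x12->0x0d len=2 : 94 f2
[3] 0x12->0x0d len=3 : 94 f2 3d
[4] 0x0a->0x03 len=2 : 5b 5b
query mem[0x03]=0x5b, mem[0x0f]=0x3d, mem[0x06]=0x20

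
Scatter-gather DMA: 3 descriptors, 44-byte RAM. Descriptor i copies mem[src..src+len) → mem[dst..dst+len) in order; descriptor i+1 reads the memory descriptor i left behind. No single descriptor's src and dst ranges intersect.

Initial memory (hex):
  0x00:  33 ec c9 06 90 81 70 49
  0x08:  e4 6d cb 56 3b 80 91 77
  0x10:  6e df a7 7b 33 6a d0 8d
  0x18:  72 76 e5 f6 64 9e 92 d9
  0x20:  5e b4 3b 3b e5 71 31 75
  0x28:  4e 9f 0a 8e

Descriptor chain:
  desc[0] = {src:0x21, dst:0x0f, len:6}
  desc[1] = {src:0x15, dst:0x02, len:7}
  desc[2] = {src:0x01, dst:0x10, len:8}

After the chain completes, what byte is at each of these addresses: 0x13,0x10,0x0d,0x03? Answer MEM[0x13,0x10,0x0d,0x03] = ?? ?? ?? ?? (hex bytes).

MEM[0x13,0x10,0x0d,0x03] = 8d ec 80 d0

D0: mem[0x0f..0x14] <- [b4 3b 3b e5 71 31]
D1: mem[0x02..0x08] <- [6a d0 8d 72 76 e5 f6]
D2: mem[0x10..0x17] <- [ec 6a d0 8d 72 76 e5 f6]
query mem[0x13]=0x8d, mem[0x10]=0xec, mem[0x0d]=0x80, mem[0x03]=0xd0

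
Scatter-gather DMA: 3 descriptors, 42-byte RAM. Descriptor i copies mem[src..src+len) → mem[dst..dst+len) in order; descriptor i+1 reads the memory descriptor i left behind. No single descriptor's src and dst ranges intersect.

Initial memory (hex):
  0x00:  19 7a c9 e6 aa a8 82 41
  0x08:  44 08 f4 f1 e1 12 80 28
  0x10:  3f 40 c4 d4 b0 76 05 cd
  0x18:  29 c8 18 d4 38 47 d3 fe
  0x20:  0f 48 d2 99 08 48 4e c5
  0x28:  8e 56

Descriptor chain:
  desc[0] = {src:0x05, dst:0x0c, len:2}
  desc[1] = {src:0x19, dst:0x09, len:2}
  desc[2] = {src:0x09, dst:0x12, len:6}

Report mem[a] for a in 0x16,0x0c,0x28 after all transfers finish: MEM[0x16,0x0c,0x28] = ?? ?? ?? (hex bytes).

MEM[0x16,0x0c,0x28] = 82 a8 8e

#0 dst[0x0c+2] := {0xa8,0x82}
#1 dst[0x09+2] := {0xc8,0x18}
#2 dst[0x12+6] := {0xc8,0x18,0xf1,0xa8,0x82,0x80}
query mem[0x16]=0x82, mem[0x0c]=0xa8, mem[0x28]=0x8e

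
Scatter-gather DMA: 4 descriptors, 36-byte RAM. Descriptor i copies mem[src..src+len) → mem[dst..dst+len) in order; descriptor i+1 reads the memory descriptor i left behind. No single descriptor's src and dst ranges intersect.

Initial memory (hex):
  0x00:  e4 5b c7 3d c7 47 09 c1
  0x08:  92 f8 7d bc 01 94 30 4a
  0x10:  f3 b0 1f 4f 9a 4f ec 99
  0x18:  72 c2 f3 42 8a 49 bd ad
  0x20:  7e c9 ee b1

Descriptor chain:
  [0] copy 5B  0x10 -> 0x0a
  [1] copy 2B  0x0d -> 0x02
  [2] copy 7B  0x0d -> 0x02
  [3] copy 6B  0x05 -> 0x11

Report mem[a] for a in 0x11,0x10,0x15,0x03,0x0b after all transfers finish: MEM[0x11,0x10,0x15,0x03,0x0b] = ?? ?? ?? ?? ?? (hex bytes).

MEM[0x11,0x10,0x15,0x03,0x0b] = f3 f3 f8 9a b0

#0 dst[0x0a+5] := {0xf3,0xb0,0x1f,0x4f,0x9a}
#1 dst[0x02+2] := {0x4f,0x9a}
#2 dst[0x02+7] := {0x4f,0x9a,0x4a,0xf3,0xb0,0x1f,0x4f}
#3 dst[0x11+6] := {0xf3,0xb0,0x1f,0x4f,0xf8,0xf3}
query mem[0x11]=0xf3, mem[0x10]=0xf3, mem[0x15]=0xf8, mem[0x03]=0x9a, mem[0x0b]=0xb0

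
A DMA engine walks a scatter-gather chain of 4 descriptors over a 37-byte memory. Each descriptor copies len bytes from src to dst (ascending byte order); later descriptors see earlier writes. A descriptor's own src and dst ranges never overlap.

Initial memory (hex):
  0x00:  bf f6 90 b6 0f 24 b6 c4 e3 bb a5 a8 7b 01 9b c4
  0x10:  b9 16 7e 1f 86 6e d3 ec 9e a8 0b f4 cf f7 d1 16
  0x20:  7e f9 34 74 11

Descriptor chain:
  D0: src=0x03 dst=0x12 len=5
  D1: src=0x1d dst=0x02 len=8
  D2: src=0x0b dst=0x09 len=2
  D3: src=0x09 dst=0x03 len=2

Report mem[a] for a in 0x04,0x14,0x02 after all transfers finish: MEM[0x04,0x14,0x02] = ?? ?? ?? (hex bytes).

MEM[0x04,0x14,0x02] = 7b 24 f7

  after D0: wrote 5B at 0x12 = b60f24b6c4
  after D1: wrote 8B at 0x02 = f7d1167ef9347411
  after D2: wrote 2B at 0x09 = a87b
  after D3: wrote 2B at 0x03 = a87b
query mem[0x04]=0x7b, mem[0x14]=0x24, mem[0x02]=0xf7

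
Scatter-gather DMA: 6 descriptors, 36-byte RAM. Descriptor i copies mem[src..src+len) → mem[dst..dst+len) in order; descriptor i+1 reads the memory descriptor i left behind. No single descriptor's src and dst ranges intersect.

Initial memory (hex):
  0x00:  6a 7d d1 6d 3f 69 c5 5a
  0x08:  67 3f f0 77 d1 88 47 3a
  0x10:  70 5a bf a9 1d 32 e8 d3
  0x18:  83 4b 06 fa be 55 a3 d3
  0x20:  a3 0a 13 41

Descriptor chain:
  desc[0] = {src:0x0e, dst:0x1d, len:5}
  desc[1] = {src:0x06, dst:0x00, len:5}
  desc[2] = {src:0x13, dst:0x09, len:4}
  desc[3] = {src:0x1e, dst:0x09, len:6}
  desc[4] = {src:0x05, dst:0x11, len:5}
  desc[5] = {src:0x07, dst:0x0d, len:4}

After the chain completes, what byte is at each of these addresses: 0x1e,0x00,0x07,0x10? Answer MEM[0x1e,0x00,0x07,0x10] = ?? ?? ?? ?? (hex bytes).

MEM[0x1e,0x00,0x07,0x10] = 3a c5 5a 70

[0] 0x0e->0x1d len=5 : 47 3a 70 5a bf
[1] 0x06->0x00 len=5 : c5 5a 67 3f f0
[2] 0x13->0x09 len=4 : a9 1d 32 e8
[3] 0x1e->0x09 len=6 : 3a 70 5a bf 13 41
[4] 0x05->0x11 len=5 : 69 c5 5a 67 3a
[5] 0x07->0x0d len=4 : 5a 67 3a 70
query mem[0x1e]=0x3a, mem[0x00]=0xc5, mem[0x07]=0x5a, mem[0x10]=0x70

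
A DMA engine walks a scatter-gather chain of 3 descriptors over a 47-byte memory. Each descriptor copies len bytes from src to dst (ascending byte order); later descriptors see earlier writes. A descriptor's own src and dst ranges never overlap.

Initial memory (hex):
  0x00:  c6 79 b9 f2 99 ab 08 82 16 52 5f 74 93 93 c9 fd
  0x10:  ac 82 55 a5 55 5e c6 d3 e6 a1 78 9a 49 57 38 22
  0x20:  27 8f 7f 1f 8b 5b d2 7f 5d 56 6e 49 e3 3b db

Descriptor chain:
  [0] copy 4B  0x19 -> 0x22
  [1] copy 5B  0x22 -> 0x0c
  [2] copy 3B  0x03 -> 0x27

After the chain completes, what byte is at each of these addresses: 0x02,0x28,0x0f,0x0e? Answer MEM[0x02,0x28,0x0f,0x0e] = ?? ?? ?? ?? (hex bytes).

  after D0: wrote 4B at 0x22 = a1789a49
  after D1: wrote 5B at 0x0c = a1789a49d2
  after D2: wrote 3B at 0x27 = f299ab
query mem[0x02]=0xb9, mem[0x28]=0x99, mem[0x0f]=0x49, mem[0x0e]=0x9a

MEM[0x02,0x28,0x0f,0x0e] = b9 99 49 9a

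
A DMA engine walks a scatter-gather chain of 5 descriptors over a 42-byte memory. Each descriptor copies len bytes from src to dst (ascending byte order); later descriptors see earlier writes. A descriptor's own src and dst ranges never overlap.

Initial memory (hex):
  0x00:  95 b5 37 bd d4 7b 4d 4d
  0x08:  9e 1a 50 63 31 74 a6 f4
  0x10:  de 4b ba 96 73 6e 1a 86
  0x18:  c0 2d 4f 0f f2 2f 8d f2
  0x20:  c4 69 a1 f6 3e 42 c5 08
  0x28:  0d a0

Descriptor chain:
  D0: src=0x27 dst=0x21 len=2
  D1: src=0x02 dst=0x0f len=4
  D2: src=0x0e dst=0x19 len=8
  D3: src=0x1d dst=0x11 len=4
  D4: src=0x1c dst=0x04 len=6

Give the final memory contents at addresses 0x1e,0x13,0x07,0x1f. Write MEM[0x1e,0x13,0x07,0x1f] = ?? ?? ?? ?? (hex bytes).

MEM[0x1e,0x13,0x07,0x1f] = 96 73 73 73

D0: mem[0x21..0x22] <- [08 0d]
D1: mem[0x0f..0x12] <- [37 bd d4 7b]
D2: mem[0x19..0x20] <- [a6 37 bd d4 7b 96 73 6e]
D3: mem[0x11..0x14] <- [7b 96 73 6e]
D4: mem[0x04..0x09] <- [d4 7b 96 73 6e 08]
query mem[0x1e]=0x96, mem[0x13]=0x73, mem[0x07]=0x73, mem[0x1f]=0x73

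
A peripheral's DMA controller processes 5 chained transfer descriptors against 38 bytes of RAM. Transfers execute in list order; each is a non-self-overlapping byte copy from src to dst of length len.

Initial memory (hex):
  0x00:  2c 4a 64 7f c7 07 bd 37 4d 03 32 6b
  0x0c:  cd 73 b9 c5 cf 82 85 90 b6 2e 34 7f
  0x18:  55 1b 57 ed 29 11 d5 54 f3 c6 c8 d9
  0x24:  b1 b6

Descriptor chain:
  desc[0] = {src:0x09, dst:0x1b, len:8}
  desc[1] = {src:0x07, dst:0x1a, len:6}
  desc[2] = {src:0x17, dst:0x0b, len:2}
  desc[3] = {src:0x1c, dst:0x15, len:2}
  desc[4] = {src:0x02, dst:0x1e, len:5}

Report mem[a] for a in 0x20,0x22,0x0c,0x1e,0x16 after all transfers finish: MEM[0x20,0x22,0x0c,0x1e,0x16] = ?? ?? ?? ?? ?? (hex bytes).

MEM[0x20,0x22,0x0c,0x1e,0x16] = c7 bd 55 64 32

D0: mem[0x1b..0x22] <- [03 32 6b cd 73 b9 c5 cf]
D1: mem[0x1a..0x1f] <- [37 4d 03 32 6b cd]
D2: mem[0x0b..0x0c] <- [7f 55]
D3: mem[0x15..0x16] <- [03 32]
D4: mem[0x1e..0x22] <- [64 7f c7 07 bd]
query mem[0x20]=0xc7, mem[0x22]=0xbd, mem[0x0c]=0x55, mem[0x1e]=0x64, mem[0x16]=0x32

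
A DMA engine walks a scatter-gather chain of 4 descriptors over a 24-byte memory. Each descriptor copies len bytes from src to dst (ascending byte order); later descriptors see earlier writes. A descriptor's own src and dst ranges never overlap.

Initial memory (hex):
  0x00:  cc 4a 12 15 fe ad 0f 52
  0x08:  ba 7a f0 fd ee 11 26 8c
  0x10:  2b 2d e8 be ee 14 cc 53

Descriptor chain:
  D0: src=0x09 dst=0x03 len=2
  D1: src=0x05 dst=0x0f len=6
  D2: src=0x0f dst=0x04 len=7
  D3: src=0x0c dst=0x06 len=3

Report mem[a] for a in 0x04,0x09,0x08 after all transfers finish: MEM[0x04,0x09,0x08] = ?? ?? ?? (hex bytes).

MEM[0x04,0x09,0x08] = ad f0 26

#0 dst[0x03+2] := {0x7a,0xf0}
#1 dst[0x0f+6] := {0xad,0x0f,0x52,0xba,0x7a,0xf0}
#2 dst[0x04+7] := {0xad,0x0f,0x52,0xba,0x7a,0xf0,0x14}
#3 dst[0x06+3] := {0xee,0x11,0x26}
query mem[0x04]=0xad, mem[0x09]=0xf0, mem[0x08]=0x26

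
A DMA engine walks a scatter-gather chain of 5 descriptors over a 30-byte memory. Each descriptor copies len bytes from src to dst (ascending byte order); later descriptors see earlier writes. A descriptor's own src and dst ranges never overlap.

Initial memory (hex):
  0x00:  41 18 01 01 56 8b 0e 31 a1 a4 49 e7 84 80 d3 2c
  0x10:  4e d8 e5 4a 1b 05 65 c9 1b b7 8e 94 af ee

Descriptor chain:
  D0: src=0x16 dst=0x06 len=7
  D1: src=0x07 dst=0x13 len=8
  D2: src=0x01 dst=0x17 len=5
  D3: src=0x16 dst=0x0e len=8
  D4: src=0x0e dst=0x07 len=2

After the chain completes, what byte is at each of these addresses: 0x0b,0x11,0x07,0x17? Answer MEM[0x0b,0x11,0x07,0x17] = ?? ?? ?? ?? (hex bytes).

MEM[0x0b,0x11,0x07,0x17] = 94 01 8e 18

#0 dst[0x06+7] := {0x65,0xc9,0x1b,0xb7,0x8e,0x94,0xaf}
#1 dst[0x13+8] := {0xc9,0x1b,0xb7,0x8e,0x94,0xaf,0x80,0xd3}
#2 dst[0x17+5] := {0x18,0x01,0x01,0x56,0x8b}
#3 dst[0x0e+8] := {0x8e,0x18,0x01,0x01,0x56,0x8b,0xaf,0xee}
#4 dst[0x07+2] := {0x8e,0x18}
query mem[0x0b]=0x94, mem[0x11]=0x01, mem[0x07]=0x8e, mem[0x17]=0x18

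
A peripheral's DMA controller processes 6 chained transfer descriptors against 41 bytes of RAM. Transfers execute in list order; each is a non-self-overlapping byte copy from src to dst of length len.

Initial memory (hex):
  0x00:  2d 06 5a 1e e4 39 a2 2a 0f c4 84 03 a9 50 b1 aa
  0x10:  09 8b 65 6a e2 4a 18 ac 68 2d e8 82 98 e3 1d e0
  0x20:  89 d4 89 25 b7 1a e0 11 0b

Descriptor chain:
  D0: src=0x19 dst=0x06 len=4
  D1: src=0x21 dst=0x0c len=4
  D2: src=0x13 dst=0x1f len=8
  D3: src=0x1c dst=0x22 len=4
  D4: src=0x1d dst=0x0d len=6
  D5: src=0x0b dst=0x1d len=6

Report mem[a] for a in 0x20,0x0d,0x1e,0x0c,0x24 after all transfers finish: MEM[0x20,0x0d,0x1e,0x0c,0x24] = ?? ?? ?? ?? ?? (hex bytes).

MEM[0x20,0x0d,0x1e,0x0c,0x24] = 1d e3 d4 d4 1d

#0 dst[0x06+4] := {0x2d,0xe8,0x82,0x98}
#1 dst[0x0c+4] := {0xd4,0x89,0x25,0xb7}
#2 dst[0x1f+8] := {0x6a,0xe2,0x4a,0x18,0xac,0x68,0x2d,0xe8}
#3 dst[0x22+4] := {0x98,0xe3,0x1d,0x6a}
#4 dst[0x0d+6] := {0xe3,0x1d,0x6a,0xe2,0x4a,0x98}
#5 dst[0x1d+6] := {0x03,0xd4,0xe3,0x1d,0x6a,0xe2}
query mem[0x20]=0x1d, mem[0x0d]=0xe3, mem[0x1e]=0xd4, mem[0x0c]=0xd4, mem[0x24]=0x1d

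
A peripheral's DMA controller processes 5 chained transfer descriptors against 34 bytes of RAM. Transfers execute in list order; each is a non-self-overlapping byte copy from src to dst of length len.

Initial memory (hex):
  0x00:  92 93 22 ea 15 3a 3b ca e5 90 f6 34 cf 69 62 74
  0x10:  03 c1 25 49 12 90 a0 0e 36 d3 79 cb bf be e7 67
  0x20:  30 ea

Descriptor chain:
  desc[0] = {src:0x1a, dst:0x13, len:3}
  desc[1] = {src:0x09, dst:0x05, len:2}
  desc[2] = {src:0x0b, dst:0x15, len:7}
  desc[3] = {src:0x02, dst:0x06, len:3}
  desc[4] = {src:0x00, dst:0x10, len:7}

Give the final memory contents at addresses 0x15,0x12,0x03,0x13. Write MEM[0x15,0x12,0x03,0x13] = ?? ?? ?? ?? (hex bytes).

MEM[0x15,0x12,0x03,0x13] = 90 22 ea ea

  after D0: wrote 3B at 0x13 = 79cbbf
  after D1: wrote 2B at 0x05 = 90f6
  after D2: wrote 7B at 0x15 = 34cf69627403c1
  after D3: wrote 3B at 0x06 = 22ea15
  after D4: wrote 7B at 0x10 = 929322ea159022
query mem[0x15]=0x90, mem[0x12]=0x22, mem[0x03]=0xea, mem[0x13]=0xea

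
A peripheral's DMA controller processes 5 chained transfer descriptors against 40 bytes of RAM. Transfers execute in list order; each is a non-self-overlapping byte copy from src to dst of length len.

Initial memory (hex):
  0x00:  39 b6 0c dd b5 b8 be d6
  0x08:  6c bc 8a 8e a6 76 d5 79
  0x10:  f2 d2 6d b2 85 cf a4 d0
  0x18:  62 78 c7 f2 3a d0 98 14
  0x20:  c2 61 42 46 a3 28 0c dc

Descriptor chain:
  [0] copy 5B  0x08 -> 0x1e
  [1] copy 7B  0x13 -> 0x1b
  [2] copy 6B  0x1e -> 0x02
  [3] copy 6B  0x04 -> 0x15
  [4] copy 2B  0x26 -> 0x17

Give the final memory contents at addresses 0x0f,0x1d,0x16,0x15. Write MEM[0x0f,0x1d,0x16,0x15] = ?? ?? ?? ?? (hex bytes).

D0: mem[0x1e..0x22] <- [6c bc 8a 8e a6]
D1: mem[0x1b..0x21] <- [b2 85 cf a4 d0 62 78]
D2: mem[0x02..0x07] <- [a4 d0 62 78 a6 46]
D3: mem[0x15..0x1a] <- [62 78 a6 46 6c bc]
D4: mem[0x17..0x18] <- [0c dc]
query mem[0x0f]=0x79, mem[0x1d]=0xcf, mem[0x16]=0x78, mem[0x15]=0x62

MEM[0x0f,0x1d,0x16,0x15] = 79 cf 78 62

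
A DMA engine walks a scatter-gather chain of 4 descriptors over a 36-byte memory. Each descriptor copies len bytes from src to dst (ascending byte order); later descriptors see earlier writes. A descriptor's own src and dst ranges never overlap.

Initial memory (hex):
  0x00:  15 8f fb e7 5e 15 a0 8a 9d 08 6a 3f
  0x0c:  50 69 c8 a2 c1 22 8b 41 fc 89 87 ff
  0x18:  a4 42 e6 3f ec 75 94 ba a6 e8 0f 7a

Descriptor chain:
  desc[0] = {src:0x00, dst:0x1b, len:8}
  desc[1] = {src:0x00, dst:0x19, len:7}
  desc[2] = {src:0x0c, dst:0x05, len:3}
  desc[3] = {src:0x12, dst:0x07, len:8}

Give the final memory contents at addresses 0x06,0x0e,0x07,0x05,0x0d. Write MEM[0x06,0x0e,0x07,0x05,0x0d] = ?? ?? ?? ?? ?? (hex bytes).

  after D0: wrote 8B at 0x1b = 158ffbe75e15a08a
  after D1: wrote 7B at 0x19 = 158ffbe75e15a0
  after D2: wrote 3B at 0x05 = 5069c8
  after D3: wrote 8B at 0x07 = 8b41fc8987ffa415
query mem[0x06]=0x69, mem[0x0e]=0x15, mem[0x07]=0x8b, mem[0x05]=0x50, mem[0x0d]=0xa4

MEM[0x06,0x0e,0x07,0x05,0x0d] = 69 15 8b 50 a4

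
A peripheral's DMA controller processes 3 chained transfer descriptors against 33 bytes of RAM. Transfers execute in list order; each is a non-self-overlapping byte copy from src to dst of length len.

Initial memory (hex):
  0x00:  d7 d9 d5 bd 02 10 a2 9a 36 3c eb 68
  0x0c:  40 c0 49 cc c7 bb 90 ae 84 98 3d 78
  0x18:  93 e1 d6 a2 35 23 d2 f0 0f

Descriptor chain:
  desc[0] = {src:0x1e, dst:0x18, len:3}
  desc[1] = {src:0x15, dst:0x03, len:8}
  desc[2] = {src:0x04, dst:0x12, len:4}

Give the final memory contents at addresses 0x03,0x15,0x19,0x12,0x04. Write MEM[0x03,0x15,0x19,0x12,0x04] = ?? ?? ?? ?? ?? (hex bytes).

MEM[0x03,0x15,0x19,0x12,0x04] = 98 f0 f0 3d 3d

[0] 0x1e->0x18 len=3 : d2 f0 0f
[1] 0x15->0x03 len=8 : 98 3d 78 d2 f0 0f a2 35
[2] 0x04->0x12 len=4 : 3d 78 d2 f0
query mem[0x03]=0x98, mem[0x15]=0xf0, mem[0x19]=0xf0, mem[0x12]=0x3d, mem[0x04]=0x3d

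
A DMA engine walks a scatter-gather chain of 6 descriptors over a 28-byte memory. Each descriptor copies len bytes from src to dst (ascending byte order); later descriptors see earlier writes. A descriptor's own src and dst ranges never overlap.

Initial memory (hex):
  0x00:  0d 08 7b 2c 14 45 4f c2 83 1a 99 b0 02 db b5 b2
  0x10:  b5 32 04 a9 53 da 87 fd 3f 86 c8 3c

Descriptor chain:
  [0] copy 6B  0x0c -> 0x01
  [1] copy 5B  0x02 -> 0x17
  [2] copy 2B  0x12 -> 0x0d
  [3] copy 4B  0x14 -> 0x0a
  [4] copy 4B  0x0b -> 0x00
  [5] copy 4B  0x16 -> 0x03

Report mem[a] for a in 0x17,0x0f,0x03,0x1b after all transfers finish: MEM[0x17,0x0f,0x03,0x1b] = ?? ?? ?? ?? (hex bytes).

#0 dst[0x01+6] := {0x02,0xdb,0xb5,0xb2,0xb5,0x32}
#1 dst[0x17+5] := {0xdb,0xb5,0xb2,0xb5,0x32}
#2 dst[0x0d+2] := {0x04,0xa9}
#3 dst[0x0a+4] := {0x53,0xda,0x87,0xdb}
#4 dst[0x00+4] := {0xda,0x87,0xdb,0xa9}
#5 dst[0x03+4] := {0x87,0xdb,0xb5,0xb2}
query mem[0x17]=0xdb, mem[0x0f]=0xb2, mem[0x03]=0x87, mem[0x1b]=0x32

MEM[0x17,0x0f,0x03,0x1b] = db b2 87 32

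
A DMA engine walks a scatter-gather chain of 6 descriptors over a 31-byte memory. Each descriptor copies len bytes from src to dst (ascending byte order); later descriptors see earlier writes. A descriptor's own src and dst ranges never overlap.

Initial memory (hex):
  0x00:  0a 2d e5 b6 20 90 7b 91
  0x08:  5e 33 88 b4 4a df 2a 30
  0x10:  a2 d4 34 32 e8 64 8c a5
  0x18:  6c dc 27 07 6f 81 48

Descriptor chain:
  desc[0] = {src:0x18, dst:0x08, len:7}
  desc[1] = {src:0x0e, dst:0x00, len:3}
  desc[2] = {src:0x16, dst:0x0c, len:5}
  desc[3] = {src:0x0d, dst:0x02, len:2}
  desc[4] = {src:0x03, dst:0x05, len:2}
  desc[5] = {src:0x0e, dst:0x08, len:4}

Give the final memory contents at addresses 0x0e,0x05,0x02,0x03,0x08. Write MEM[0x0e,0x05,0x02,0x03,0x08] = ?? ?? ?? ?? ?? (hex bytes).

MEM[0x0e,0x05,0x02,0x03,0x08] = 6c 6c a5 6c 6c

  after D0: wrote 7B at 0x08 = 6cdc27076f8148
  after D1: wrote 3B at 0x00 = 4830a2
  after D2: wrote 5B at 0x0c = 8ca56cdc27
  after D3: wrote 2B at 0x02 = a56c
  after D4: wrote 2B at 0x05 = 6c20
  after D5: wrote 4B at 0x08 = 6cdc27d4
query mem[0x0e]=0x6c, mem[0x05]=0x6c, mem[0x02]=0xa5, mem[0x03]=0x6c, mem[0x08]=0x6c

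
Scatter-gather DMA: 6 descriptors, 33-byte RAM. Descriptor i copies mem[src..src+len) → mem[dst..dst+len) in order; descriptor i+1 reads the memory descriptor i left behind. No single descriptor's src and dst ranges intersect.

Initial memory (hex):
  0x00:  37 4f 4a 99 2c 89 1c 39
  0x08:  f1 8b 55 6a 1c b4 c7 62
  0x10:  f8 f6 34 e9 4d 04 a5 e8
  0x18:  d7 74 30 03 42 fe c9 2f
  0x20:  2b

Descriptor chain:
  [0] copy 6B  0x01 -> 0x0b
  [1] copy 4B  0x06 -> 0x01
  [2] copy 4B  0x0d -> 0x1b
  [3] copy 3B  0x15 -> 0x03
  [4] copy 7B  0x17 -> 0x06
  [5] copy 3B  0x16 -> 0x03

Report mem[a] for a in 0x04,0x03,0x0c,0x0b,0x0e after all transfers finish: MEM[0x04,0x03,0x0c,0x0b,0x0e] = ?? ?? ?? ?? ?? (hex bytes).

MEM[0x04,0x03,0x0c,0x0b,0x0e] = e8 a5 89 2c 2c

D0: mem[0x0b..0x10] <- [4f 4a 99 2c 89 1c]
D1: mem[0x01..0x04] <- [1c 39 f1 8b]
D2: mem[0x1b..0x1e] <- [99 2c 89 1c]
D3: mem[0x03..0x05] <- [04 a5 e8]
D4: mem[0x06..0x0c] <- [e8 d7 74 30 99 2c 89]
D5: mem[0x03..0x05] <- [a5 e8 d7]
query mem[0x04]=0xe8, mem[0x03]=0xa5, mem[0x0c]=0x89, mem[0x0b]=0x2c, mem[0x0e]=0x2c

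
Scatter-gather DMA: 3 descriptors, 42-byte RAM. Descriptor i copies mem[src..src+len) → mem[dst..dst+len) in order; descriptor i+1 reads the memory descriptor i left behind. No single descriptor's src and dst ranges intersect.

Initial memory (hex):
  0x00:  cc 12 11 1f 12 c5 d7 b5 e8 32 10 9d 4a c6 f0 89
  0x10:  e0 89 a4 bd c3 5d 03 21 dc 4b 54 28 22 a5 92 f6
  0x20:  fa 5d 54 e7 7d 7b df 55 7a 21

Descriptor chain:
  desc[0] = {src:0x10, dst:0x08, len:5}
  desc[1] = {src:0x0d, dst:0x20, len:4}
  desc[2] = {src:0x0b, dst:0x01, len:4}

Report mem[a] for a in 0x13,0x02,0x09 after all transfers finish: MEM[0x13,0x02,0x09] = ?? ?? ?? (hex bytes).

MEM[0x13,0x02,0x09] = bd c3 89

[0] 0x10->0x08 len=5 : e0 89 a4 bd c3
[1] 0x0d->0x20 len=4 : c6 f0 89 e0
[2] 0x0b->0x01 len=4 : bd c3 c6 f0
query mem[0x13]=0xbd, mem[0x02]=0xc3, mem[0x09]=0x89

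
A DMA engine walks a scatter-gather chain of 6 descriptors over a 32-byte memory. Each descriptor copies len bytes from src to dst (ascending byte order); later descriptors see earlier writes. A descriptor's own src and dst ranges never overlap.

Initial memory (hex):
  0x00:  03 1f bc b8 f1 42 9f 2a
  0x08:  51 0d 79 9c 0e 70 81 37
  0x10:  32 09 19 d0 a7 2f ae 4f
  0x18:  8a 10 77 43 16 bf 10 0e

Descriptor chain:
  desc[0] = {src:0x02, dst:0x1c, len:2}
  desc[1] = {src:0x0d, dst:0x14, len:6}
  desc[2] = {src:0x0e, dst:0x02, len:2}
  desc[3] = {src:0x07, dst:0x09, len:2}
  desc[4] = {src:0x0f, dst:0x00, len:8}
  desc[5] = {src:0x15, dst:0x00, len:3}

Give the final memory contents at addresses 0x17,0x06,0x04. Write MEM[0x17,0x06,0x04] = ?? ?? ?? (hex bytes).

#0 dst[0x1c+2] := {0xbc,0xb8}
#1 dst[0x14+6] := {0x70,0x81,0x37,0x32,0x09,0x19}
#2 dst[0x02+2] := {0x81,0x37}
#3 dst[0x09+2] := {0x2a,0x51}
#4 dst[0x00+8] := {0x37,0x32,0x09,0x19,0xd0,0x70,0x81,0x37}
#5 dst[0x00+3] := {0x81,0x37,0x32}
query mem[0x17]=0x32, mem[0x06]=0x81, mem[0x04]=0xd0

MEM[0x17,0x06,0x04] = 32 81 d0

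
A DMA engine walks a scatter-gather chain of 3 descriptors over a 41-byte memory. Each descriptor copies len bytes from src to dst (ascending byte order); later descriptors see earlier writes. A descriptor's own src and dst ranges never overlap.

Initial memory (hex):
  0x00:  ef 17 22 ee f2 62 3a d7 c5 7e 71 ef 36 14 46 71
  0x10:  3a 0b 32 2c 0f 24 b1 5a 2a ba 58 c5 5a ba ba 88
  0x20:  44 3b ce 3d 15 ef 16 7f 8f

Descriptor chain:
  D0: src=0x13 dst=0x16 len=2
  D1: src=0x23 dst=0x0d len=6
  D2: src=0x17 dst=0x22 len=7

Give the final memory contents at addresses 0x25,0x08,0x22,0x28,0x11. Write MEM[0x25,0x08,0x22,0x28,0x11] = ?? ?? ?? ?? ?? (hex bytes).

  after D0: wrote 2B at 0x16 = 2c0f
  after D1: wrote 6B at 0x0d = 3d15ef167f8f
  after D2: wrote 7B at 0x22 = 0f2aba58c55aba
query mem[0x25]=0x58, mem[0x08]=0xc5, mem[0x22]=0x0f, mem[0x28]=0xba, mem[0x11]=0x7f

MEM[0x25,0x08,0x22,0x28,0x11] = 58 c5 0f ba 7f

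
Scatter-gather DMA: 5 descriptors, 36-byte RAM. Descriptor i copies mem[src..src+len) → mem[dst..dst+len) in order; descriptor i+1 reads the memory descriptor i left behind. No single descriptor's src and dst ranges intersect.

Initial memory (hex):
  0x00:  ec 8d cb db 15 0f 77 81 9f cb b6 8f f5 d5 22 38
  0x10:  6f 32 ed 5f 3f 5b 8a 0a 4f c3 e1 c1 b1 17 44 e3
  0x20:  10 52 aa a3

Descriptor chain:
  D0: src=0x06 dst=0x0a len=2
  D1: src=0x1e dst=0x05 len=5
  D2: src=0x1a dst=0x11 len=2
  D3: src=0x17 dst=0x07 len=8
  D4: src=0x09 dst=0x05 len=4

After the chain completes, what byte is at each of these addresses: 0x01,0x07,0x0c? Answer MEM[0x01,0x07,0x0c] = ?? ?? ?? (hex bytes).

MEM[0x01,0x07,0x0c] = 8d c1 b1

[0] 0x06->0x0a len=2 : 77 81
[1] 0x1e->0x05 len=5 : 44 e3 10 52 aa
[2] 0x1a->0x11 len=2 : e1 c1
[3] 0x17->0x07 len=8 : 0a 4f c3 e1 c1 b1 17 44
[4] 0x09->0x05 len=4 : c3 e1 c1 b1
query mem[0x01]=0x8d, mem[0x07]=0xc1, mem[0x0c]=0xb1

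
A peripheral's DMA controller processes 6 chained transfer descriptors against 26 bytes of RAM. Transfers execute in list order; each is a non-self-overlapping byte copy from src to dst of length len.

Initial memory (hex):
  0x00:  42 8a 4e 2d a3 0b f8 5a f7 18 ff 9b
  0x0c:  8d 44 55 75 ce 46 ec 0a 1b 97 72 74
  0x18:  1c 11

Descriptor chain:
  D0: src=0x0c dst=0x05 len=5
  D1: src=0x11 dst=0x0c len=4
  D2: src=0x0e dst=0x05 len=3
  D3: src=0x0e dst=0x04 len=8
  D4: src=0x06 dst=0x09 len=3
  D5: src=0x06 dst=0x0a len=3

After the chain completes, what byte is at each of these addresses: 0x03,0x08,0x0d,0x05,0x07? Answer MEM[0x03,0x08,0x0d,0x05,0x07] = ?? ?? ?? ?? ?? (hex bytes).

#0 dst[0x05+5] := {0x8d,0x44,0x55,0x75,0xce}
#1 dst[0x0c+4] := {0x46,0xec,0x0a,0x1b}
#2 dst[0x05+3] := {0x0a,0x1b,0xce}
#3 dst[0x04+8] := {0x0a,0x1b,0xce,0x46,0xec,0x0a,0x1b,0x97}
#4 dst[0x09+3] := {0xce,0x46,0xec}
#5 dst[0x0a+3] := {0xce,0x46,0xec}
query mem[0x03]=0x2d, mem[0x08]=0xec, mem[0x0d]=0xec, mem[0x05]=0x1b, mem[0x07]=0x46

MEM[0x03,0x08,0x0d,0x05,0x07] = 2d ec ec 1b 46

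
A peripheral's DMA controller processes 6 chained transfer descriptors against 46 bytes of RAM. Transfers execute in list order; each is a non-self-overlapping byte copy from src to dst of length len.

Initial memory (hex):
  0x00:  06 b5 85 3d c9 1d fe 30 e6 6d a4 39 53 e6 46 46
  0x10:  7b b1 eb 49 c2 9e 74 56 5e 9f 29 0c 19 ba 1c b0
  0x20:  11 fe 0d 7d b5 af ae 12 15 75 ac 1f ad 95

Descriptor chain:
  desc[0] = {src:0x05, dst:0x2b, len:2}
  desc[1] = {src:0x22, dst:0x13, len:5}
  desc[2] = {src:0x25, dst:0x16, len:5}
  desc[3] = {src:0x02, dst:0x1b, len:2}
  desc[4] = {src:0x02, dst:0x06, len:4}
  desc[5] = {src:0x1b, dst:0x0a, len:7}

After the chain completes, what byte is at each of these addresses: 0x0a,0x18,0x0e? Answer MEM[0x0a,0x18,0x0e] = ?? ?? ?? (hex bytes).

D0: mem[0x2b..0x2c] <- [1d fe]
D1: mem[0x13..0x17] <- [0d 7d b5 af ae]
D2: mem[0x16..0x1a] <- [af ae 12 15 75]
D3: mem[0x1b..0x1c] <- [85 3d]
D4: mem[0x06..0x09] <- [85 3d c9 1d]
D5: mem[0x0a..0x10] <- [85 3d ba 1c b0 11 fe]
query mem[0x0a]=0x85, mem[0x18]=0x12, mem[0x0e]=0xb0

MEM[0x0a,0x18,0x0e] = 85 12 b0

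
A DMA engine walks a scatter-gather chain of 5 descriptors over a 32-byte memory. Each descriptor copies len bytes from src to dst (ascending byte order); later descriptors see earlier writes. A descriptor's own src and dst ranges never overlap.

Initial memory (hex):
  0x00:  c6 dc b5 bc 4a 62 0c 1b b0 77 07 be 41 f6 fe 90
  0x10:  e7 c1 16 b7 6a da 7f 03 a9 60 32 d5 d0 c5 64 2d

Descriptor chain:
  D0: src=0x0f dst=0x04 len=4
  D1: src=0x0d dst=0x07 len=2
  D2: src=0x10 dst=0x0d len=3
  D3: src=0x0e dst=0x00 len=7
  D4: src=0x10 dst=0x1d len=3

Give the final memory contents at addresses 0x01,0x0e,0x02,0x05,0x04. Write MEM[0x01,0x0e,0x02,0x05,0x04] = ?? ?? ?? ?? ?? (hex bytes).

[0] 0x0f->0x04 len=4 : 90 e7 c1 16
[1] 0x0d->0x07 len=2 : f6 fe
[2] 0x10->0x0d len=3 : e7 c1 16
[3] 0x0e->0x00 len=7 : c1 16 e7 c1 16 b7 6a
[4] 0x10->0x1d len=3 : e7 c1 16
query mem[0x01]=0x16, mem[0x0e]=0xc1, mem[0x02]=0xe7, mem[0x05]=0xb7, mem[0x04]=0x16

MEM[0x01,0x0e,0x02,0x05,0x04] = 16 c1 e7 b7 16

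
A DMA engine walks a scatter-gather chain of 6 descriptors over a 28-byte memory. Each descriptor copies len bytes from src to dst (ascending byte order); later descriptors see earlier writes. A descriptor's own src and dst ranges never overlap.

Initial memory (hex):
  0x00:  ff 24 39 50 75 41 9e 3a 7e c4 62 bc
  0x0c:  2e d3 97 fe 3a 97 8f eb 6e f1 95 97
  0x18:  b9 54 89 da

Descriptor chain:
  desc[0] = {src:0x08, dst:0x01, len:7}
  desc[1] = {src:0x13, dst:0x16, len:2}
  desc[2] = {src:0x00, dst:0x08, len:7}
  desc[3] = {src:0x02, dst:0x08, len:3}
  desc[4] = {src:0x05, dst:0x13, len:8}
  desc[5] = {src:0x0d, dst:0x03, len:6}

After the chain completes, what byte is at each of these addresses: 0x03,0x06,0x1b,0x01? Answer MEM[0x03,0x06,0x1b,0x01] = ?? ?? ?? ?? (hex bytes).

MEM[0x03,0x06,0x1b,0x01] = 2e 3a da 7e

[0] 0x08->0x01 len=7 : 7e c4 62 bc 2e d3 97
[1] 0x13->0x16 len=2 : eb 6e
[2] 0x00->0x08 len=7 : ff 7e c4 62 bc 2e d3
[3] 0x02->0x08 len=3 : c4 62 bc
[4] 0x05->0x13 len=8 : 2e d3 97 c4 62 bc 62 bc
[5] 0x0d->0x03 len=6 : 2e d3 fe 3a 97 8f
query mem[0x03]=0x2e, mem[0x06]=0x3a, mem[0x1b]=0xda, mem[0x01]=0x7e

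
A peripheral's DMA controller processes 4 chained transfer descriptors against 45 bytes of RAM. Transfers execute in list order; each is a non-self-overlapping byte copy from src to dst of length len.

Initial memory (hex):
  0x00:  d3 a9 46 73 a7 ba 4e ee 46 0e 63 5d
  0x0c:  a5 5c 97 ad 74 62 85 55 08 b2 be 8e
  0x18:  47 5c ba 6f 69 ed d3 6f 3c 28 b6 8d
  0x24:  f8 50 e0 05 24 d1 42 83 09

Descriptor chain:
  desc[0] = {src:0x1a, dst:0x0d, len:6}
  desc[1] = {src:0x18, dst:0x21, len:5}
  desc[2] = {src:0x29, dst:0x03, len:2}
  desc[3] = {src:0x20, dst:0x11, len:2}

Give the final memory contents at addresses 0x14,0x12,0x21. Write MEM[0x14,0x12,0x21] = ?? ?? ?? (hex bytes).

[0] 0x1a->0x0d len=6 : ba 6f 69 ed d3 6f
[1] 0x18->0x21 len=5 : 47 5c ba 6f 69
[2] 0x29->0x03 len=2 : d1 42
[3] 0x20->0x11 len=2 : 3c 47
query mem[0x14]=0x08, mem[0x12]=0x47, mem[0x21]=0x47

MEM[0x14,0x12,0x21] = 08 47 47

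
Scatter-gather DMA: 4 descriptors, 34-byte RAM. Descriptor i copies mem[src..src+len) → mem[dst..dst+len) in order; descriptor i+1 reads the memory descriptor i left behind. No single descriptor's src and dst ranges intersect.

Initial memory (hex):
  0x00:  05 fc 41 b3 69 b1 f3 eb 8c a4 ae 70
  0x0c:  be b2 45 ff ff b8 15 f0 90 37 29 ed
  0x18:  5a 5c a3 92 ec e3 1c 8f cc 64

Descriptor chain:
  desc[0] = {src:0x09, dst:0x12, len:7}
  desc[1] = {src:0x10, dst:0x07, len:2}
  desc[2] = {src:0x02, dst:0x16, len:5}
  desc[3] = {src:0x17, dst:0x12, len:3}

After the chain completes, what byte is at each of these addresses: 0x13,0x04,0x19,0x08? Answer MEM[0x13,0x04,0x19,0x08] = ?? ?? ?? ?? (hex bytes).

  after D0: wrote 7B at 0x12 = a4ae70beb245ff
  after D1: wrote 2B at 0x07 = ffb8
  after D2: wrote 5B at 0x16 = 41b369b1f3
  after D3: wrote 3B at 0x12 = b369b1
query mem[0x13]=0x69, mem[0x04]=0x69, mem[0x19]=0xb1, mem[0x08]=0xb8

MEM[0x13,0x04,0x19,0x08] = 69 69 b1 b8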